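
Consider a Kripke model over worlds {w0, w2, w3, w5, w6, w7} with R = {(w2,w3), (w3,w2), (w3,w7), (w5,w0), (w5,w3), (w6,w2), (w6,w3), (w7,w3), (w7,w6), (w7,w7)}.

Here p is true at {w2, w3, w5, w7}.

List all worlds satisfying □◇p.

w0: no successors, so □◇p holds vacuously. ✓
w2: successors {w3}; ◇p there: w3:T. ✓
w3: successors {w2, w7}; ◇p there: w2:T, w7:T. ✓
w5: successors {w0, w3}; ◇p there: w0:F, w3:T. ✗
w6: successors {w2, w3}; ◇p there: w2:T, w3:T. ✓
w7: successors {w3, w6, w7}; ◇p there: w3:T, w6:T, w7:T. ✓

{w0, w2, w3, w6, w7}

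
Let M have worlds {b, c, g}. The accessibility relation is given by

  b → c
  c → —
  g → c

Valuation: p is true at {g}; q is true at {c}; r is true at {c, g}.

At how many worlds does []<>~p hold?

b: successors {c}; <>~p there: c:F. ✗
c: no successors, so []<>~p holds vacuously. ✓
g: successors {c}; <>~p there: c:F. ✗
Satisfying worlds: {c}.

1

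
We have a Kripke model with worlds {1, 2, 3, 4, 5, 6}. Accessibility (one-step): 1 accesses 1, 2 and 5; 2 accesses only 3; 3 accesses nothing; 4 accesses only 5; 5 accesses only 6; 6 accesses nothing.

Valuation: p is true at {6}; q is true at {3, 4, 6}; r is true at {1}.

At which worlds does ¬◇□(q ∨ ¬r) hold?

1: ◇□(q ∨ ¬r) is T. ✗
2: ◇□(q ∨ ¬r) is T. ✗
3: ◇□(q ∨ ¬r) is F. ✓
4: ◇□(q ∨ ¬r) is T. ✗
5: ◇□(q ∨ ¬r) is T. ✗
6: ◇□(q ∨ ¬r) is F. ✓

{3, 6}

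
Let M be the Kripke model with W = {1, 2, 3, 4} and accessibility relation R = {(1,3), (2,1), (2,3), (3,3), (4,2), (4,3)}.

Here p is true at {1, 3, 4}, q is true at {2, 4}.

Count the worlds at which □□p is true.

4

1: successors {3}; □p there: 3:T. ✓
2: successors {1, 3}; □p there: 1:T, 3:T. ✓
3: successors {3}; □p there: 3:T. ✓
4: successors {2, 3}; □p there: 2:T, 3:T. ✓
Satisfying worlds: {1, 2, 3, 4}.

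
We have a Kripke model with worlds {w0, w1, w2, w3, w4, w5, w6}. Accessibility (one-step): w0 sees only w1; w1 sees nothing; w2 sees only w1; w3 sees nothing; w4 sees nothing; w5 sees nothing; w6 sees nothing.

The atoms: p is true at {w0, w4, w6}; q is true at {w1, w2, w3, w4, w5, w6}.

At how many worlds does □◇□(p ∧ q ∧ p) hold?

w0: successors {w1}; ◇□(p ∧ q ∧ p) there: w1:F. ✗
w1: no successors, so □◇□(p ∧ q ∧ p) holds vacuously. ✓
w2: successors {w1}; ◇□(p ∧ q ∧ p) there: w1:F. ✗
w3: no successors, so □◇□(p ∧ q ∧ p) holds vacuously. ✓
w4: no successors, so □◇□(p ∧ q ∧ p) holds vacuously. ✓
w5: no successors, so □◇□(p ∧ q ∧ p) holds vacuously. ✓
w6: no successors, so □◇□(p ∧ q ∧ p) holds vacuously. ✓
Satisfying worlds: {w1, w3, w4, w5, w6}.

5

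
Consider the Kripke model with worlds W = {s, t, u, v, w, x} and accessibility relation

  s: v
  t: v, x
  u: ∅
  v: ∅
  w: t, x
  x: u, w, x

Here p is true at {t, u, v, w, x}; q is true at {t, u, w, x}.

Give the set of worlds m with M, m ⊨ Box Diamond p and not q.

s: Box Diamond p is F, not q is T. ✗
t: Box Diamond p is F, not q is F. ✗
u: Box Diamond p is T, not q is F. ✗
v: Box Diamond p is T, not q is T. ✓
w: Box Diamond p is T, not q is F. ✗
x: Box Diamond p is F, not q is F. ✗

{v}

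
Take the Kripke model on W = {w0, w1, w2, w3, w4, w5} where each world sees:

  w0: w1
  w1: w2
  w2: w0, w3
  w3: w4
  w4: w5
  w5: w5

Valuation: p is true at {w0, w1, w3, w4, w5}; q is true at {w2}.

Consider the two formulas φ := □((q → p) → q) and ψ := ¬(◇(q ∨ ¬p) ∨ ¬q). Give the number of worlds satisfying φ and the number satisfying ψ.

For □((q → p) → q):
w0: successors {w1}; (q → p) → q there: w1:F. ✗
w1: successors {w2}; (q → p) → q there: w2:T. ✓
w2: successors {w0, w3}; (q → p) → q there: w0:F, w3:F. ✗
w3: successors {w4}; (q → p) → q there: w4:F. ✗
w4: successors {w5}; (q → p) → q there: w5:F. ✗
w5: successors {w5}; (q → p) → q there: w5:F. ✗
— 1 world.
For ¬(◇(q ∨ ¬p) ∨ ¬q):
w0: ◇(q ∨ ¬p) ∨ ¬q is T. ✗
w1: ◇(q ∨ ¬p) ∨ ¬q is T. ✗
w2: ◇(q ∨ ¬p) ∨ ¬q is F. ✓
w3: ◇(q ∨ ¬p) ∨ ¬q is T. ✗
w4: ◇(q ∨ ¬p) ∨ ¬q is T. ✗
w5: ◇(q ∨ ¬p) ∨ ¬q is T. ✗
— 1 world.

1 and 1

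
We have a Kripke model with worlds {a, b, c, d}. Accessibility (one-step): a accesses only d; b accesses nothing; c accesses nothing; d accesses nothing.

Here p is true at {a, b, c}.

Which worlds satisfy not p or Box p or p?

a: not p is F, Box p or p is T. ✓
b: not p is F, Box p or p is T. ✓
c: not p is F, Box p or p is T. ✓
d: not p is T, Box p or p is T. ✓

{a, b, c, d}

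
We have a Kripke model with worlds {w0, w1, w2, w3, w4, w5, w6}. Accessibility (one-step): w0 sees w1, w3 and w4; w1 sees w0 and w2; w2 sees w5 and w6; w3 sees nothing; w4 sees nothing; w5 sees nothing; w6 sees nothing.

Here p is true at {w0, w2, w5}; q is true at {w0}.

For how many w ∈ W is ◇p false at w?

5

w0: successors {w1, w3, w4}; p there: w1:F, w3:F, w4:F. ✗
w1: successors {w0, w2}; p there: w0:T, w2:T. ✓
w2: successors {w5, w6}; p there: w5:T, w6:F. ✓
w3: no successors, so ◇p fails. ✗
w4: no successors, so ◇p fails. ✗
w5: no successors, so ◇p fails. ✗
w6: no successors, so ◇p fails. ✗
Satisfying worlds: {w1, w2}.
So ◇p fails at the other 5 worlds.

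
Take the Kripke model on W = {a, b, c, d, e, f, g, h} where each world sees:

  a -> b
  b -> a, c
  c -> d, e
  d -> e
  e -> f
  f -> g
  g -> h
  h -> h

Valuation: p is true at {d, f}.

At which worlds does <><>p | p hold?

a: <><>p is F, p is F. ✗
b: <><>p is T, p is F. ✓
c: <><>p is T, p is F. ✓
d: <><>p is T, p is T. ✓
e: <><>p is F, p is F. ✗
f: <><>p is F, p is T. ✓
g: <><>p is F, p is F. ✗
h: <><>p is F, p is F. ✗

{b, c, d, f}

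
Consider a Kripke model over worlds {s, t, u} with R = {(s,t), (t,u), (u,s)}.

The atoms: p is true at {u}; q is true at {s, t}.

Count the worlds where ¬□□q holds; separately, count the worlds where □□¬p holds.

1 and 2

For ¬□□q:
s: □□q is F. ✓
t: □□q is T. ✗
u: □□q is T. ✗
— 1 world.
For □□¬p:
s: successors {t}; □¬p there: t:F. ✗
t: successors {u}; □¬p there: u:T. ✓
u: successors {s}; □¬p there: s:T. ✓
— 2 worlds.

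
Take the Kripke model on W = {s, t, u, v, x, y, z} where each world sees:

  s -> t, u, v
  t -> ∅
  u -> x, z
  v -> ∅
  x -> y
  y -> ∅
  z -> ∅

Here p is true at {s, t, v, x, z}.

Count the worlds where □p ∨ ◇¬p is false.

s: □p is F, ◇¬p is T. ✓
t: □p is T, ◇¬p is F. ✓
u: □p is T, ◇¬p is F. ✓
v: □p is T, ◇¬p is F. ✓
x: □p is F, ◇¬p is T. ✓
y: □p is T, ◇¬p is F. ✓
z: □p is T, ◇¬p is F. ✓
Satisfying worlds: {s, t, u, v, x, y, z}.
So □p ∨ ◇¬p fails at the other 0 worlds.

0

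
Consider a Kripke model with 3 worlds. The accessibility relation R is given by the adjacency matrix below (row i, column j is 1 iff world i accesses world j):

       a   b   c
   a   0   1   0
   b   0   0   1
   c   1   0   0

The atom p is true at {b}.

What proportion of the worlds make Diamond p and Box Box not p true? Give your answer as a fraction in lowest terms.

a: Diamond p is T, Box Box not p is T. ✓
b: Diamond p is F, Box Box not p is T. ✗
c: Diamond p is F, Box Box not p is F. ✗
That's 1 of 3 worlds, so 1/3.

1/3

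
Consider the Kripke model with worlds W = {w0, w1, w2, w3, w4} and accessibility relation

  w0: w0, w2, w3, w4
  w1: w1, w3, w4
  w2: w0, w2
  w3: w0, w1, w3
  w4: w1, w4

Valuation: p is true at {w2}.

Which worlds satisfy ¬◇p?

w0: ◇p is T. ✗
w1: ◇p is F. ✓
w2: ◇p is T. ✗
w3: ◇p is F. ✓
w4: ◇p is F. ✓

{w1, w3, w4}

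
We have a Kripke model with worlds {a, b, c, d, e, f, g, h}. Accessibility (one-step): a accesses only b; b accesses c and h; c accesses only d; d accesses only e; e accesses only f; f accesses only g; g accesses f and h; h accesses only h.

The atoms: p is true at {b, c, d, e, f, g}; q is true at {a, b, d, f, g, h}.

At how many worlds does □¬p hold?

a: successors {b}; ¬p there: b:F. ✗
b: successors {c, h}; ¬p there: c:F, h:T. ✗
c: successors {d}; ¬p there: d:F. ✗
d: successors {e}; ¬p there: e:F. ✗
e: successors {f}; ¬p there: f:F. ✗
f: successors {g}; ¬p there: g:F. ✗
g: successors {f, h}; ¬p there: f:F, h:T. ✗
h: successors {h}; ¬p there: h:T. ✓
Satisfying worlds: {h}.

1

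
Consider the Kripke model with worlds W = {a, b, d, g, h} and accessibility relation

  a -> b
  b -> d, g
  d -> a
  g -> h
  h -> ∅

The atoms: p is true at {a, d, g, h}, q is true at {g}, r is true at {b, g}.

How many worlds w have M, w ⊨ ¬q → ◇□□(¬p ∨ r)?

a: ¬q is T, ◇□□(¬p ∨ r) is F. ✗
b: ¬q is T, ◇□□(¬p ∨ r) is T. ✓
d: ¬q is T, ◇□□(¬p ∨ r) is F. ✗
g: ¬q is F, ◇□□(¬p ∨ r) is T. ✓
h: ¬q is T, ◇□□(¬p ∨ r) is F. ✗
Satisfying worlds: {b, g}.

2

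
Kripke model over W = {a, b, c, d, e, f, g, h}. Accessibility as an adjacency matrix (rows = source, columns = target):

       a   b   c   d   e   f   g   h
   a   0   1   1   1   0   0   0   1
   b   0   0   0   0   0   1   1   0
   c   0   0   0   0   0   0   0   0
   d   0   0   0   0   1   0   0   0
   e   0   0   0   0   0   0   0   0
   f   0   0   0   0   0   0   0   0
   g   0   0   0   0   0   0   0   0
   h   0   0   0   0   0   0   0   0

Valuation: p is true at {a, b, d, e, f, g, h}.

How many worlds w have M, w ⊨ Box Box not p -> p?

a: Box Box not p is F, p is T. ✓
b: Box Box not p is T, p is T. ✓
c: Box Box not p is T, p is F. ✗
d: Box Box not p is T, p is T. ✓
e: Box Box not p is T, p is T. ✓
f: Box Box not p is T, p is T. ✓
g: Box Box not p is T, p is T. ✓
h: Box Box not p is T, p is T. ✓
Satisfying worlds: {a, b, d, e, f, g, h}.

7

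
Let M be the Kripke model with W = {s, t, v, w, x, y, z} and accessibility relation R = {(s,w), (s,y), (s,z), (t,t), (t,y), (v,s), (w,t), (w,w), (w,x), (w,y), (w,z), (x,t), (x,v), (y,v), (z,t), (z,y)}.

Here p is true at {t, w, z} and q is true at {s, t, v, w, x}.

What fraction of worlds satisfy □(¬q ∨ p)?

s: successors {w, y, z}; ¬q ∨ p there: w:T, y:T, z:T. ✓
t: successors {t, y}; ¬q ∨ p there: t:T, y:T. ✓
v: successors {s}; ¬q ∨ p there: s:F. ✗
w: successors {t, w, x, y, z}; ¬q ∨ p there: t:T, w:T, x:F, y:T, z:T. ✗
x: successors {t, v}; ¬q ∨ p there: t:T, v:F. ✗
y: successors {v}; ¬q ∨ p there: v:F. ✗
z: successors {t, y}; ¬q ∨ p there: t:T, y:T. ✓
That's 3 of 7 worlds, so 3/7.

3/7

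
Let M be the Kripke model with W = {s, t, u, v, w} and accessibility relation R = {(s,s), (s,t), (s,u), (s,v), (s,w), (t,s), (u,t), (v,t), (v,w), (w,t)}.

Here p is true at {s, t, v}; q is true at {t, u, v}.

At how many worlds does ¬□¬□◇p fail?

0

s: □¬□◇p is F. ✓
t: □¬□◇p is F. ✓
u: □¬□◇p is F. ✓
v: □¬□◇p is F. ✓
w: □¬□◇p is F. ✓
Satisfying worlds: {s, t, u, v, w}.
So ¬□¬□◇p fails at the other 0 worlds.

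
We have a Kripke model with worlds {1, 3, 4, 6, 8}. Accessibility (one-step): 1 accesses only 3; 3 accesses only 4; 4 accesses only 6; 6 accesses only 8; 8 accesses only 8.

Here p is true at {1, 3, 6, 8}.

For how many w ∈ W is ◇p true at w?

1: successors {3}; p there: 3:T. ✓
3: successors {4}; p there: 4:F. ✗
4: successors {6}; p there: 6:T. ✓
6: successors {8}; p there: 8:T. ✓
8: successors {8}; p there: 8:T. ✓
Satisfying worlds: {1, 4, 6, 8}.

4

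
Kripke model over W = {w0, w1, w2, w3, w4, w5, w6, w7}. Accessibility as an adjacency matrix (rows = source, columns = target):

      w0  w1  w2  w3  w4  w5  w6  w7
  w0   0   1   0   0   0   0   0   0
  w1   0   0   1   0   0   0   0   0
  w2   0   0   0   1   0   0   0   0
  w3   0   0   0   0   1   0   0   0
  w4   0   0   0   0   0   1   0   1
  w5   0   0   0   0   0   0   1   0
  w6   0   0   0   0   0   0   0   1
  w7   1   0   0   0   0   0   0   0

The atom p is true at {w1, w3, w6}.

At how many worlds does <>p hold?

w0: successors {w1}; p there: w1:T. ✓
w1: successors {w2}; p there: w2:F. ✗
w2: successors {w3}; p there: w3:T. ✓
w3: successors {w4}; p there: w4:F. ✗
w4: successors {w5, w7}; p there: w5:F, w7:F. ✗
w5: successors {w6}; p there: w6:T. ✓
w6: successors {w7}; p there: w7:F. ✗
w7: successors {w0}; p there: w0:F. ✗
Satisfying worlds: {w0, w2, w5}.

3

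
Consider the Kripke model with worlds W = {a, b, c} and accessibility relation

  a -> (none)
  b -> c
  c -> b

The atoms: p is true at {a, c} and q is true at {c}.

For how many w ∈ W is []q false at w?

1

a: no successors, so []q holds vacuously. ✓
b: successors {c}; q there: c:T. ✓
c: successors {b}; q there: b:F. ✗
Satisfying worlds: {a, b}.
So []q fails at the other 1 world.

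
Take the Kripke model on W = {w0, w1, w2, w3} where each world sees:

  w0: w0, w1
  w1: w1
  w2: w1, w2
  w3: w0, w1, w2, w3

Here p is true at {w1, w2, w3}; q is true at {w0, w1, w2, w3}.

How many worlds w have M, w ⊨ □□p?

w0: successors {w0, w1}; □p there: w0:F, w1:T. ✗
w1: successors {w1}; □p there: w1:T. ✓
w2: successors {w1, w2}; □p there: w1:T, w2:T. ✓
w3: successors {w0, w1, w2, w3}; □p there: w0:F, w1:T, w2:T, w3:F. ✗
Satisfying worlds: {w1, w2}.

2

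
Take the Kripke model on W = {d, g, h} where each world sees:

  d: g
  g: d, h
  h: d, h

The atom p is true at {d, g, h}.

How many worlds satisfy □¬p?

0

d: successors {g}; ¬p there: g:F. ✗
g: successors {d, h}; ¬p there: d:F, h:F. ✗
h: successors {d, h}; ¬p there: d:F, h:F. ✗
Satisfying worlds: ∅.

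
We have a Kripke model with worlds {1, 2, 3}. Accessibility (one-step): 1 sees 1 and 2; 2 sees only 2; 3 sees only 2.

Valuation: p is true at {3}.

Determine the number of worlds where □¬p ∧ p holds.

1

1: □¬p is T, p is F. ✗
2: □¬p is T, p is F. ✗
3: □¬p is T, p is T. ✓
Satisfying worlds: {3}.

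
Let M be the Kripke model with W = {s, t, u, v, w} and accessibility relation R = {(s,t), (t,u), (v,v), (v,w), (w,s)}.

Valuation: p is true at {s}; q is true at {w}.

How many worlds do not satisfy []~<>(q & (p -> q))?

1

s: successors {t}; ~<>(q & (p -> q)) there: t:T. ✓
t: successors {u}; ~<>(q & (p -> q)) there: u:T. ✓
u: no successors, so []~<>(q & (p -> q)) holds vacuously. ✓
v: successors {v, w}; ~<>(q & (p -> q)) there: v:F, w:T. ✗
w: successors {s}; ~<>(q & (p -> q)) there: s:T. ✓
Satisfying worlds: {s, t, u, w}.
So []~<>(q & (p -> q)) fails at the other 1 world.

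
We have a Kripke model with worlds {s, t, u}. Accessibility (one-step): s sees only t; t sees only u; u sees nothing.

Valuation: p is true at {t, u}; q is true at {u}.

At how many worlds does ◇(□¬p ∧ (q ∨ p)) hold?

s: successors {t}; □¬p ∧ (q ∨ p) there: t:F. ✗
t: successors {u}; □¬p ∧ (q ∨ p) there: u:T. ✓
u: no successors, so ◇(□¬p ∧ (q ∨ p)) fails. ✗
Satisfying worlds: {t}.

1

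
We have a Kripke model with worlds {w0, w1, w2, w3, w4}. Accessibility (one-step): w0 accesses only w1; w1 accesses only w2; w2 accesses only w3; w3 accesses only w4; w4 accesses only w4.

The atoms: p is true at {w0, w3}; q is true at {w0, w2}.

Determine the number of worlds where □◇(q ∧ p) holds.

w0: successors {w1}; ◇(q ∧ p) there: w1:F. ✗
w1: successors {w2}; ◇(q ∧ p) there: w2:F. ✗
w2: successors {w3}; ◇(q ∧ p) there: w3:F. ✗
w3: successors {w4}; ◇(q ∧ p) there: w4:F. ✗
w4: successors {w4}; ◇(q ∧ p) there: w4:F. ✗
Satisfying worlds: ∅.

0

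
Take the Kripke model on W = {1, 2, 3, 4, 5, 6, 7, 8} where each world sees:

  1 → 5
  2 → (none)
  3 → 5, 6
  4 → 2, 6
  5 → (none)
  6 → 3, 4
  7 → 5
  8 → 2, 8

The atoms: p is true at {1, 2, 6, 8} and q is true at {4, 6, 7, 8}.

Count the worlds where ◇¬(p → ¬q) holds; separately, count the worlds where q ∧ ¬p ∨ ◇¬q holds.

For ◇¬(p → ¬q):
1: successors {5}; ¬(p → ¬q) there: 5:F. ✗
2: no successors, so ◇¬(p → ¬q) fails. ✗
3: successors {5, 6}; ¬(p → ¬q) there: 5:F, 6:T. ✓
4: successors {2, 6}; ¬(p → ¬q) there: 2:F, 6:T. ✓
5: no successors, so ◇¬(p → ¬q) fails. ✗
6: successors {3, 4}; ¬(p → ¬q) there: 3:F, 4:F. ✗
7: successors {5}; ¬(p → ¬q) there: 5:F. ✗
8: successors {2, 8}; ¬(p → ¬q) there: 2:F, 8:T. ✓
— 3 worlds.
For q ∧ ¬p ∨ ◇¬q:
1: q ∧ ¬p is F, ◇¬q is T. ✓
2: q ∧ ¬p is F, ◇¬q is F. ✗
3: q ∧ ¬p is F, ◇¬q is T. ✓
4: q ∧ ¬p is T, ◇¬q is T. ✓
5: q ∧ ¬p is F, ◇¬q is F. ✗
6: q ∧ ¬p is F, ◇¬q is T. ✓
7: q ∧ ¬p is T, ◇¬q is T. ✓
8: q ∧ ¬p is F, ◇¬q is T. ✓
— 6 worlds.

3 and 6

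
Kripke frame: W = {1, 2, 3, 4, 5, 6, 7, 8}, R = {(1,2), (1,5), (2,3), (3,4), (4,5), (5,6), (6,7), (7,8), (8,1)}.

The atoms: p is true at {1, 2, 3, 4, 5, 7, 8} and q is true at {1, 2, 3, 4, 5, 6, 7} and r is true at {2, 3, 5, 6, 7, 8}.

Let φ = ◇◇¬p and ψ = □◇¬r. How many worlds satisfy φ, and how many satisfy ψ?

2 and 2

For ◇◇¬p:
1: successors {2, 5}; ◇¬p there: 2:F, 5:T. ✓
2: successors {3}; ◇¬p there: 3:F. ✗
3: successors {4}; ◇¬p there: 4:F. ✗
4: successors {5}; ◇¬p there: 5:T. ✓
5: successors {6}; ◇¬p there: 6:F. ✗
6: successors {7}; ◇¬p there: 7:F. ✗
7: successors {8}; ◇¬p there: 8:F. ✗
8: successors {1}; ◇¬p there: 1:F. ✗
— 2 worlds.
For □◇¬r:
1: successors {2, 5}; ◇¬r there: 2:F, 5:F. ✗
2: successors {3}; ◇¬r there: 3:T. ✓
3: successors {4}; ◇¬r there: 4:F. ✗
4: successors {5}; ◇¬r there: 5:F. ✗
5: successors {6}; ◇¬r there: 6:F. ✗
6: successors {7}; ◇¬r there: 7:F. ✗
7: successors {8}; ◇¬r there: 8:T. ✓
8: successors {1}; ◇¬r there: 1:F. ✗
— 2 worlds.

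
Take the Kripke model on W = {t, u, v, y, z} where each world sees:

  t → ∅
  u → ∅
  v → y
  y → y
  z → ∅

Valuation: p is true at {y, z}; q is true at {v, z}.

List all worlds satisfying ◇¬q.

{v, y}

t: no successors, so ◇¬q fails. ✗
u: no successors, so ◇¬q fails. ✗
v: successors {y}; ¬q there: y:T. ✓
y: successors {y}; ¬q there: y:T. ✓
z: no successors, so ◇¬q fails. ✗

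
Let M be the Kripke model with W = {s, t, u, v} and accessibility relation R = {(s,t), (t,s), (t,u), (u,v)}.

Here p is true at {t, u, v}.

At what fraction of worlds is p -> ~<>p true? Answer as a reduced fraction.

1/2

s: p is F, ~<>p is F. ✓
t: p is T, ~<>p is F. ✗
u: p is T, ~<>p is F. ✗
v: p is T, ~<>p is T. ✓
That's 2 of 4 worlds, so 2/4 = 1/2.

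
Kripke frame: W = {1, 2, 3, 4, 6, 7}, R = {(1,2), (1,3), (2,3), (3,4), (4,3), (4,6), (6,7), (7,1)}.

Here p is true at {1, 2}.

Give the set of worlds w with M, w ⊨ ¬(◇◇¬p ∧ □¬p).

{1, 6, 7}

1: ◇◇¬p ∧ □¬p is F. ✓
2: ◇◇¬p ∧ □¬p is T. ✗
3: ◇◇¬p ∧ □¬p is T. ✗
4: ◇◇¬p ∧ □¬p is T. ✗
6: ◇◇¬p ∧ □¬p is F. ✓
7: ◇◇¬p ∧ □¬p is F. ✓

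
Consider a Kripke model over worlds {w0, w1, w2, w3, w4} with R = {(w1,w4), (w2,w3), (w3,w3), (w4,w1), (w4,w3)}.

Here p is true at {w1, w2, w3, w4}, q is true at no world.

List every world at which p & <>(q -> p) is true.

{w1, w2, w3, w4}

w0: p is F, <>(q -> p) is F. ✗
w1: p is T, <>(q -> p) is T. ✓
w2: p is T, <>(q -> p) is T. ✓
w3: p is T, <>(q -> p) is T. ✓
w4: p is T, <>(q -> p) is T. ✓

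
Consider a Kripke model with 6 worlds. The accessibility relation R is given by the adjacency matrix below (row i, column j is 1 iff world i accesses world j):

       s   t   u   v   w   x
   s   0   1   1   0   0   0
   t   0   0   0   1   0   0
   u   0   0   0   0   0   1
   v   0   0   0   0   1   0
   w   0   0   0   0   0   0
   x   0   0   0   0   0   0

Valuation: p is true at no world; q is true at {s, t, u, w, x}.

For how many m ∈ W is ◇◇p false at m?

s: successors {t, u}; ◇p there: t:F, u:F. ✗
t: successors {v}; ◇p there: v:F. ✗
u: successors {x}; ◇p there: x:F. ✗
v: successors {w}; ◇p there: w:F. ✗
w: no successors, so ◇◇p fails. ✗
x: no successors, so ◇◇p fails. ✗
Satisfying worlds: ∅.
So ◇◇p fails at the other 6 worlds.

6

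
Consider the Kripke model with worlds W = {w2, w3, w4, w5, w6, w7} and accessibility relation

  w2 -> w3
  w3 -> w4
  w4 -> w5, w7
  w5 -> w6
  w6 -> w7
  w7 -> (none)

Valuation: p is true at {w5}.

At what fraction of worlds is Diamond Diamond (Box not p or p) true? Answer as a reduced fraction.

w2: successors {w3}; Diamond (Box not p or p) there: w3:F. ✗
w3: successors {w4}; Diamond (Box not p or p) there: w4:T. ✓
w4: successors {w5, w7}; Diamond (Box not p or p) there: w5:T, w7:F. ✓
w5: successors {w6}; Diamond (Box not p or p) there: w6:T. ✓
w6: successors {w7}; Diamond (Box not p or p) there: w7:F. ✗
w7: no successors, so Diamond Diamond (Box not p or p) fails. ✗
That's 3 of 6 worlds, so 3/6 = 1/2.

1/2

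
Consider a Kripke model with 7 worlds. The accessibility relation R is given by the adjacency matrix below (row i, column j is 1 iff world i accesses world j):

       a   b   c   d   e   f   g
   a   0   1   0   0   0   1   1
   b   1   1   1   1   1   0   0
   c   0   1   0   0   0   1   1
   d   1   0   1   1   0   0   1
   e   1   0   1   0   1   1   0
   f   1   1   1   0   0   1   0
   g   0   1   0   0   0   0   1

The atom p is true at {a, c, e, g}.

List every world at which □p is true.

a: successors {b, f, g}; p there: b:F, f:F, g:T. ✗
b: successors {a, b, c, d, e}; p there: a:T, b:F, c:T, d:F, e:T. ✗
c: successors {b, f, g}; p there: b:F, f:F, g:T. ✗
d: successors {a, c, d, g}; p there: a:T, c:T, d:F, g:T. ✗
e: successors {a, c, e, f}; p there: a:T, c:T, e:T, f:F. ✗
f: successors {a, b, c, f}; p there: a:T, b:F, c:T, f:F. ✗
g: successors {b, g}; p there: b:F, g:T. ✗

∅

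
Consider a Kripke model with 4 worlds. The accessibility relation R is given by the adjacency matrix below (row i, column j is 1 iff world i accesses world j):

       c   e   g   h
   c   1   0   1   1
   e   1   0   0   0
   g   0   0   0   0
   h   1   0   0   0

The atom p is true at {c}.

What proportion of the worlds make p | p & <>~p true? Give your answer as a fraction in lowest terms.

1/4

c: p is T, p & <>~p is T. ✓
e: p is F, p & <>~p is F. ✗
g: p is F, p & <>~p is F. ✗
h: p is F, p & <>~p is F. ✗
That's 1 of 4 worlds, so 1/4.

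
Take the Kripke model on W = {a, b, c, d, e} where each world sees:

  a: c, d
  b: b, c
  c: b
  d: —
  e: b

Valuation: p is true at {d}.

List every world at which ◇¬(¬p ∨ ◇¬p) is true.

a: successors {c, d}; ¬(¬p ∨ ◇¬p) there: c:F, d:T. ✓
b: successors {b, c}; ¬(¬p ∨ ◇¬p) there: b:F, c:F. ✗
c: successors {b}; ¬(¬p ∨ ◇¬p) there: b:F. ✗
d: no successors, so ◇¬(¬p ∨ ◇¬p) fails. ✗
e: successors {b}; ¬(¬p ∨ ◇¬p) there: b:F. ✗

{a}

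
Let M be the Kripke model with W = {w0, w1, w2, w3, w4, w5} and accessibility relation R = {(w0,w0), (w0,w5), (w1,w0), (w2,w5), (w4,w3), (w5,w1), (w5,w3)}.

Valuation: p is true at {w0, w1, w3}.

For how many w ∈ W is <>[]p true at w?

4

w0: successors {w0, w5}; []p there: w0:F, w5:T. ✓
w1: successors {w0}; []p there: w0:F. ✗
w2: successors {w5}; []p there: w5:T. ✓
w3: no successors, so <>[]p fails. ✗
w4: successors {w3}; []p there: w3:T. ✓
w5: successors {w1, w3}; []p there: w1:T, w3:T. ✓
Satisfying worlds: {w0, w2, w4, w5}.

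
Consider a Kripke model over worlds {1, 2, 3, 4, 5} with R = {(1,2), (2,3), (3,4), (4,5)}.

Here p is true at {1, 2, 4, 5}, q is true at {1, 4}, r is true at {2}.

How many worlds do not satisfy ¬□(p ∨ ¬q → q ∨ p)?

4

1: □(p ∨ ¬q → q ∨ p) is T. ✗
2: □(p ∨ ¬q → q ∨ p) is F. ✓
3: □(p ∨ ¬q → q ∨ p) is T. ✗
4: □(p ∨ ¬q → q ∨ p) is T. ✗
5: □(p ∨ ¬q → q ∨ p) is T. ✗
Satisfying worlds: {2}.
So ¬□(p ∨ ¬q → q ∨ p) fails at the other 4 worlds.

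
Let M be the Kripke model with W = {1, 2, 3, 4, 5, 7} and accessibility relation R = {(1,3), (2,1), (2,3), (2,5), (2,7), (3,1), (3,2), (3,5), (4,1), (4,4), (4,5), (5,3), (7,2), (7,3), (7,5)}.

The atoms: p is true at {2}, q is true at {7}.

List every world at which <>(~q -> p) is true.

{2, 3, 7}

1: successors {3}; ~q -> p there: 3:F. ✗
2: successors {1, 3, 5, 7}; ~q -> p there: 1:F, 3:F, 5:F, 7:T. ✓
3: successors {1, 2, 5}; ~q -> p there: 1:F, 2:T, 5:F. ✓
4: successors {1, 4, 5}; ~q -> p there: 1:F, 4:F, 5:F. ✗
5: successors {3}; ~q -> p there: 3:F. ✗
7: successors {2, 3, 5}; ~q -> p there: 2:T, 3:F, 5:F. ✓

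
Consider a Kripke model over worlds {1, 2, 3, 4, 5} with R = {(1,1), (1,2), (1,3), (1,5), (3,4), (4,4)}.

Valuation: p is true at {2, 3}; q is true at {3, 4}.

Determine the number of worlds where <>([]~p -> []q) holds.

1: successors {1, 2, 3, 5}; []~p -> []q there: 1:T, 2:T, 3:T, 5:T. ✓
2: no successors, so <>([]~p -> []q) fails. ✗
3: successors {4}; []~p -> []q there: 4:T. ✓
4: successors {4}; []~p -> []q there: 4:T. ✓
5: no successors, so <>([]~p -> []q) fails. ✗
Satisfying worlds: {1, 3, 4}.

3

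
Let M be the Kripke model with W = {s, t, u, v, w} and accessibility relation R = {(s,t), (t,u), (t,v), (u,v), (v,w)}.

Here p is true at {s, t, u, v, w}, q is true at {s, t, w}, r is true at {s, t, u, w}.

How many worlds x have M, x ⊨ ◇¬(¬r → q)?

2

s: successors {t}; ¬(¬r → q) there: t:F. ✗
t: successors {u, v}; ¬(¬r → q) there: u:F, v:T. ✓
u: successors {v}; ¬(¬r → q) there: v:T. ✓
v: successors {w}; ¬(¬r → q) there: w:F. ✗
w: no successors, so ◇¬(¬r → q) fails. ✗
Satisfying worlds: {t, u}.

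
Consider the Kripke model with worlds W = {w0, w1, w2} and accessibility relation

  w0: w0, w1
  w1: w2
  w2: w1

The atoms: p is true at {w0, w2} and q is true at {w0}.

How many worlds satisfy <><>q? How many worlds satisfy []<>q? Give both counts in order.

For <><>q:
w0: successors {w0, w1}; <>q there: w0:T, w1:F. ✓
w1: successors {w2}; <>q there: w2:F. ✗
w2: successors {w1}; <>q there: w1:F. ✗
— 1 world.
For []<>q:
w0: successors {w0, w1}; <>q there: w0:T, w1:F. ✗
w1: successors {w2}; <>q there: w2:F. ✗
w2: successors {w1}; <>q there: w1:F. ✗
— 0 worlds.

1 and 0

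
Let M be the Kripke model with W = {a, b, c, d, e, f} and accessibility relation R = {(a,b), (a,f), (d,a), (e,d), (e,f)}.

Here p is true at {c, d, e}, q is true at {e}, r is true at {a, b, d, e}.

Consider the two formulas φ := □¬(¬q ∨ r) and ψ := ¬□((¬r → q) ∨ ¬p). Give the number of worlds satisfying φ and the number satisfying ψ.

3 and 0

For □¬(¬q ∨ r):
a: successors {b, f}; ¬(¬q ∨ r) there: b:F, f:F. ✗
b: no successors, so □¬(¬q ∨ r) holds vacuously. ✓
c: no successors, so □¬(¬q ∨ r) holds vacuously. ✓
d: successors {a}; ¬(¬q ∨ r) there: a:F. ✗
e: successors {d, f}; ¬(¬q ∨ r) there: d:F, f:F. ✗
f: no successors, so □¬(¬q ∨ r) holds vacuously. ✓
— 3 worlds.
For ¬□((¬r → q) ∨ ¬p):
a: □((¬r → q) ∨ ¬p) is T. ✗
b: □((¬r → q) ∨ ¬p) is T. ✗
c: □((¬r → q) ∨ ¬p) is T. ✗
d: □((¬r → q) ∨ ¬p) is T. ✗
e: □((¬r → q) ∨ ¬p) is T. ✗
f: □((¬r → q) ∨ ¬p) is T. ✗
— 0 worlds.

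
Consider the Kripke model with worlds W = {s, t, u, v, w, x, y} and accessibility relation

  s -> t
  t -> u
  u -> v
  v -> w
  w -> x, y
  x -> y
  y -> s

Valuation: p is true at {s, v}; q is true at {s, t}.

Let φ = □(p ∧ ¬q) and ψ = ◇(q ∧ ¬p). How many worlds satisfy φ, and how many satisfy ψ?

For □(p ∧ ¬q):
s: successors {t}; p ∧ ¬q there: t:F. ✗
t: successors {u}; p ∧ ¬q there: u:F. ✗
u: successors {v}; p ∧ ¬q there: v:T. ✓
v: successors {w}; p ∧ ¬q there: w:F. ✗
w: successors {x, y}; p ∧ ¬q there: x:F, y:F. ✗
x: successors {y}; p ∧ ¬q there: y:F. ✗
y: successors {s}; p ∧ ¬q there: s:F. ✗
— 1 world.
For ◇(q ∧ ¬p):
s: successors {t}; q ∧ ¬p there: t:T. ✓
t: successors {u}; q ∧ ¬p there: u:F. ✗
u: successors {v}; q ∧ ¬p there: v:F. ✗
v: successors {w}; q ∧ ¬p there: w:F. ✗
w: successors {x, y}; q ∧ ¬p there: x:F, y:F. ✗
x: successors {y}; q ∧ ¬p there: y:F. ✗
y: successors {s}; q ∧ ¬p there: s:F. ✗
— 1 world.

1 and 1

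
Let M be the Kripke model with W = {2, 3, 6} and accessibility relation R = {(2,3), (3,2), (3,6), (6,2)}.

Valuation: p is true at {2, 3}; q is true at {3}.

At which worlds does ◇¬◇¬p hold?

{3, 6}

2: successors {3}; ¬◇¬p there: 3:F. ✗
3: successors {2, 6}; ¬◇¬p there: 2:T, 6:T. ✓
6: successors {2}; ¬◇¬p there: 2:T. ✓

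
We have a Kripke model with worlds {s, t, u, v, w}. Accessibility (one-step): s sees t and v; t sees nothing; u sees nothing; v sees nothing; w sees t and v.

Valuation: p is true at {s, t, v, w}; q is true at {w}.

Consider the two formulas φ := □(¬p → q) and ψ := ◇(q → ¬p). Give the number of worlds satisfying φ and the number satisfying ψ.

For □(¬p → q):
s: successors {t, v}; ¬p → q there: t:T, v:T. ✓
t: no successors, so □(¬p → q) holds vacuously. ✓
u: no successors, so □(¬p → q) holds vacuously. ✓
v: no successors, so □(¬p → q) holds vacuously. ✓
w: successors {t, v}; ¬p → q there: t:T, v:T. ✓
— 5 worlds.
For ◇(q → ¬p):
s: successors {t, v}; q → ¬p there: t:T, v:T. ✓
t: no successors, so ◇(q → ¬p) fails. ✗
u: no successors, so ◇(q → ¬p) fails. ✗
v: no successors, so ◇(q → ¬p) fails. ✗
w: successors {t, v}; q → ¬p there: t:T, v:T. ✓
— 2 worlds.

5 and 2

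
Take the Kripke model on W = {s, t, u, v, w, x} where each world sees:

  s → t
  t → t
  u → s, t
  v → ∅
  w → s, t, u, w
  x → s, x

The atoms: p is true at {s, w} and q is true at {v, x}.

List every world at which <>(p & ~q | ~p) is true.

{s, t, u, w, x}

s: successors {t}; p & ~q | ~p there: t:T. ✓
t: successors {t}; p & ~q | ~p there: t:T. ✓
u: successors {s, t}; p & ~q | ~p there: s:T, t:T. ✓
v: no successors, so <>(p & ~q | ~p) fails. ✗
w: successors {s, t, u, w}; p & ~q | ~p there: s:T, t:T, u:T, w:T. ✓
x: successors {s, x}; p & ~q | ~p there: s:T, x:T. ✓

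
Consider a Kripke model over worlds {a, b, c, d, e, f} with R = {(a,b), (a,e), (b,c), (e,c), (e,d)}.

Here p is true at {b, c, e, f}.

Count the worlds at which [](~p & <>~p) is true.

a: successors {b, e}; ~p & <>~p there: b:F, e:F. ✗
b: successors {c}; ~p & <>~p there: c:F. ✗
c: no successors, so [](~p & <>~p) holds vacuously. ✓
d: no successors, so [](~p & <>~p) holds vacuously. ✓
e: successors {c, d}; ~p & <>~p there: c:F, d:F. ✗
f: no successors, so [](~p & <>~p) holds vacuously. ✓
Satisfying worlds: {c, d, f}.

3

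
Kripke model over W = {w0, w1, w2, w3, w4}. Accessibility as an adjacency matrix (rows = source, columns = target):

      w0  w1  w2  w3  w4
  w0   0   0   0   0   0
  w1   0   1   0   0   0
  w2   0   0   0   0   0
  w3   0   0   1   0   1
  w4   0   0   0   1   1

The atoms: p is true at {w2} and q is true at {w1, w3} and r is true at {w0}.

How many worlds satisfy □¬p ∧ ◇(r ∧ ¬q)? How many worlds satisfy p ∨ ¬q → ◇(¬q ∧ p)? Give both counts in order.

0 and 2

For □¬p ∧ ◇(r ∧ ¬q):
w0: □¬p is T, ◇(r ∧ ¬q) is F. ✗
w1: □¬p is T, ◇(r ∧ ¬q) is F. ✗
w2: □¬p is T, ◇(r ∧ ¬q) is F. ✗
w3: □¬p is F, ◇(r ∧ ¬q) is F. ✗
w4: □¬p is T, ◇(r ∧ ¬q) is F. ✗
— 0 worlds.
For p ∨ ¬q → ◇(¬q ∧ p):
w0: p ∨ ¬q is T, ◇(¬q ∧ p) is F. ✗
w1: p ∨ ¬q is F, ◇(¬q ∧ p) is F. ✓
w2: p ∨ ¬q is T, ◇(¬q ∧ p) is F. ✗
w3: p ∨ ¬q is F, ◇(¬q ∧ p) is T. ✓
w4: p ∨ ¬q is T, ◇(¬q ∧ p) is F. ✗
— 2 worlds.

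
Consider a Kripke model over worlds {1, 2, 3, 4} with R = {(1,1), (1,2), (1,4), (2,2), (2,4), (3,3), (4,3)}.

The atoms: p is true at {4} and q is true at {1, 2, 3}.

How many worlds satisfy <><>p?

1: successors {1, 2, 4}; <>p there: 1:T, 2:T, 4:F. ✓
2: successors {2, 4}; <>p there: 2:T, 4:F. ✓
3: successors {3}; <>p there: 3:F. ✗
4: successors {3}; <>p there: 3:F. ✗
Satisfying worlds: {1, 2}.

2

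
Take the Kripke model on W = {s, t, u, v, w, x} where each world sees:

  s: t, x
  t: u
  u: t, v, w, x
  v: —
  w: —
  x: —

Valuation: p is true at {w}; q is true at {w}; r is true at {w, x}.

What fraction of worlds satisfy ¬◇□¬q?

s: ◇□¬q is T. ✗
t: ◇□¬q is F. ✓
u: ◇□¬q is T. ✗
v: ◇□¬q is F. ✓
w: ◇□¬q is F. ✓
x: ◇□¬q is F. ✓
That's 4 of 6 worlds, so 4/6 = 2/3.

2/3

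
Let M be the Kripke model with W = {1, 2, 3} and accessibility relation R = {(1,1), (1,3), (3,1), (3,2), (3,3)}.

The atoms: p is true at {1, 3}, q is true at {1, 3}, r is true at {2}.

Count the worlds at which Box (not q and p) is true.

1

1: successors {1, 3}; not q and p there: 1:F, 3:F. ✗
2: no successors, so Box (not q and p) holds vacuously. ✓
3: successors {1, 2, 3}; not q and p there: 1:F, 2:F, 3:F. ✗
Satisfying worlds: {2}.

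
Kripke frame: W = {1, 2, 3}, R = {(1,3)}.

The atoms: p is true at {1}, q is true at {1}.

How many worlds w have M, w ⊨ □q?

1: successors {3}; q there: 3:F. ✗
2: no successors, so □q holds vacuously. ✓
3: no successors, so □q holds vacuously. ✓
Satisfying worlds: {2, 3}.

2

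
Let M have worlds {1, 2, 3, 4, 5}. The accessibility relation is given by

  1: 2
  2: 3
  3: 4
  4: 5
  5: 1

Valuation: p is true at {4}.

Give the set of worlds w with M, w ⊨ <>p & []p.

{3}

1: <>p is F, []p is F. ✗
2: <>p is F, []p is F. ✗
3: <>p is T, []p is T. ✓
4: <>p is F, []p is F. ✗
5: <>p is F, []p is F. ✗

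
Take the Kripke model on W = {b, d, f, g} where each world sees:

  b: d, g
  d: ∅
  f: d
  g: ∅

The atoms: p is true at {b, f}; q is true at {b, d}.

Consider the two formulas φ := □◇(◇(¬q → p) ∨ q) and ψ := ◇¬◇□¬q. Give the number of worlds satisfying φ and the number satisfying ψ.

2 and 2

For □◇(◇(¬q → p) ∨ q):
b: successors {d, g}; ◇(◇(¬q → p) ∨ q) there: d:F, g:F. ✗
d: no successors, so □◇(◇(¬q → p) ∨ q) holds vacuously. ✓
f: successors {d}; ◇(◇(¬q → p) ∨ q) there: d:F. ✗
g: no successors, so □◇(◇(¬q → p) ∨ q) holds vacuously. ✓
— 2 worlds.
For ◇¬◇□¬q:
b: successors {d, g}; ¬◇□¬q there: d:T, g:T. ✓
d: no successors, so ◇¬◇□¬q fails. ✗
f: successors {d}; ¬◇□¬q there: d:T. ✓
g: no successors, so ◇¬◇□¬q fails. ✗
— 2 worlds.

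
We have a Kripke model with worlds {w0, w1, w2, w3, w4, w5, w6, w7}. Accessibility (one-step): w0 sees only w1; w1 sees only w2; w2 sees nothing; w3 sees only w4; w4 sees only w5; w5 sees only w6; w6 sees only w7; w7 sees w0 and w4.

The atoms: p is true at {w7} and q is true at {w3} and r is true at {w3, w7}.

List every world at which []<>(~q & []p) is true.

{w0, w2, w4}

w0: successors {w1}; <>(~q & []p) there: w1:T. ✓
w1: successors {w2}; <>(~q & []p) there: w2:F. ✗
w2: no successors, so []<>(~q & []p) holds vacuously. ✓
w3: successors {w4}; <>(~q & []p) there: w4:F. ✗
w4: successors {w5}; <>(~q & []p) there: w5:T. ✓
w5: successors {w6}; <>(~q & []p) there: w6:F. ✗
w6: successors {w7}; <>(~q & []p) there: w7:F. ✗
w7: successors {w0, w4}; <>(~q & []p) there: w0:F, w4:F. ✗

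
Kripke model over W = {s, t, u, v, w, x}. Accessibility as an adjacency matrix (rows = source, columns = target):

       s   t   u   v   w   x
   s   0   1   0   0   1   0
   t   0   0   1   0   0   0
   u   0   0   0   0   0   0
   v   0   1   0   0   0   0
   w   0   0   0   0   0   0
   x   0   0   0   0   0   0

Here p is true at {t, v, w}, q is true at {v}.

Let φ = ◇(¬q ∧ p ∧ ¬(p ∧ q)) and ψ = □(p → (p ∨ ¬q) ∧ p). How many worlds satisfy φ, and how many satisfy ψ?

2 and 6

For ◇(¬q ∧ p ∧ ¬(p ∧ q)):
s: successors {t, w}; ¬q ∧ p ∧ ¬(p ∧ q) there: t:T, w:T. ✓
t: successors {u}; ¬q ∧ p ∧ ¬(p ∧ q) there: u:F. ✗
u: no successors, so ◇(¬q ∧ p ∧ ¬(p ∧ q)) fails. ✗
v: successors {t}; ¬q ∧ p ∧ ¬(p ∧ q) there: t:T. ✓
w: no successors, so ◇(¬q ∧ p ∧ ¬(p ∧ q)) fails. ✗
x: no successors, so ◇(¬q ∧ p ∧ ¬(p ∧ q)) fails. ✗
— 2 worlds.
For □(p → (p ∨ ¬q) ∧ p):
s: successors {t, w}; p → (p ∨ ¬q) ∧ p there: t:T, w:T. ✓
t: successors {u}; p → (p ∨ ¬q) ∧ p there: u:T. ✓
u: no successors, so □(p → (p ∨ ¬q) ∧ p) holds vacuously. ✓
v: successors {t}; p → (p ∨ ¬q) ∧ p there: t:T. ✓
w: no successors, so □(p → (p ∨ ¬q) ∧ p) holds vacuously. ✓
x: no successors, so □(p → (p ∨ ¬q) ∧ p) holds vacuously. ✓
— 6 worlds.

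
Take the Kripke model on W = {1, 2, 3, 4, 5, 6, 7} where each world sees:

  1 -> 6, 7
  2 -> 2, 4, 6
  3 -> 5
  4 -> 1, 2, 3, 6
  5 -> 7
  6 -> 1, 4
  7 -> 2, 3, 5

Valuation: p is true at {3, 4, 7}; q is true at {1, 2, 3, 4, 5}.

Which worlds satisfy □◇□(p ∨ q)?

1: successors {6, 7}; ◇□(p ∨ q) there: 6:F, 7:T. ✗
2: successors {2, 4, 6}; ◇□(p ∨ q) there: 2:T, 4:T, 6:F. ✗
3: successors {5}; ◇□(p ∨ q) there: 5:T. ✓
4: successors {1, 2, 3, 6}; ◇□(p ∨ q) there: 1:T, 2:T, 3:T, 6:F. ✗
5: successors {7}; ◇□(p ∨ q) there: 7:T. ✓
6: successors {1, 4}; ◇□(p ∨ q) there: 1:T, 4:T. ✓
7: successors {2, 3, 5}; ◇□(p ∨ q) there: 2:T, 3:T, 5:T. ✓

{3, 5, 6, 7}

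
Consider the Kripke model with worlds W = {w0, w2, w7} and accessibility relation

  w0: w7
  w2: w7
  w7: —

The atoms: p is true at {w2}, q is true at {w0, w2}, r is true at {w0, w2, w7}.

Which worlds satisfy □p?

{w7}

w0: successors {w7}; p there: w7:F. ✗
w2: successors {w7}; p there: w7:F. ✗
w7: no successors, so □p holds vacuously. ✓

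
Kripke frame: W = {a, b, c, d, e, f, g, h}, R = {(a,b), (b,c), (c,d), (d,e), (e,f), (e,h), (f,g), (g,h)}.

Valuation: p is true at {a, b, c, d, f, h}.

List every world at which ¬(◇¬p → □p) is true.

{d, f}

a: ◇¬p → □p is T. ✗
b: ◇¬p → □p is T. ✗
c: ◇¬p → □p is T. ✗
d: ◇¬p → □p is F. ✓
e: ◇¬p → □p is T. ✗
f: ◇¬p → □p is F. ✓
g: ◇¬p → □p is T. ✗
h: ◇¬p → □p is T. ✗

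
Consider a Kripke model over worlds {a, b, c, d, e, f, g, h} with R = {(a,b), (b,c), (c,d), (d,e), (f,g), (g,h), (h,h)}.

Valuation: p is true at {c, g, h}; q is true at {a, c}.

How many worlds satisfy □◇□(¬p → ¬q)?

a: successors {b}; ◇□(¬p → ¬q) there: b:T. ✓
b: successors {c}; ◇□(¬p → ¬q) there: c:T. ✓
c: successors {d}; ◇□(¬p → ¬q) there: d:T. ✓
d: successors {e}; ◇□(¬p → ¬q) there: e:F. ✗
e: no successors, so □◇□(¬p → ¬q) holds vacuously. ✓
f: successors {g}; ◇□(¬p → ¬q) there: g:T. ✓
g: successors {h}; ◇□(¬p → ¬q) there: h:T. ✓
h: successors {h}; ◇□(¬p → ¬q) there: h:T. ✓
Satisfying worlds: {a, b, c, e, f, g, h}.

7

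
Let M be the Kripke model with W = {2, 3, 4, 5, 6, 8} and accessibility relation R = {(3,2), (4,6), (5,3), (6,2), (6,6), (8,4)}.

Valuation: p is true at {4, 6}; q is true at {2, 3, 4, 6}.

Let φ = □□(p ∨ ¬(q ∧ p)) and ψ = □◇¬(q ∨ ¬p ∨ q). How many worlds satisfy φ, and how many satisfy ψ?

For □□(p ∨ ¬(q ∧ p)):
2: no successors, so □□(p ∨ ¬(q ∧ p)) holds vacuously. ✓
3: successors {2}; □(p ∨ ¬(q ∧ p)) there: 2:T. ✓
4: successors {6}; □(p ∨ ¬(q ∧ p)) there: 6:T. ✓
5: successors {3}; □(p ∨ ¬(q ∧ p)) there: 3:T. ✓
6: successors {2, 6}; □(p ∨ ¬(q ∧ p)) there: 2:T, 6:T. ✓
8: successors {4}; □(p ∨ ¬(q ∧ p)) there: 4:T. ✓
— 6 worlds.
For □◇¬(q ∨ ¬p ∨ q):
2: no successors, so □◇¬(q ∨ ¬p ∨ q) holds vacuously. ✓
3: successors {2}; ◇¬(q ∨ ¬p ∨ q) there: 2:F. ✗
4: successors {6}; ◇¬(q ∨ ¬p ∨ q) there: 6:F. ✗
5: successors {3}; ◇¬(q ∨ ¬p ∨ q) there: 3:F. ✗
6: successors {2, 6}; ◇¬(q ∨ ¬p ∨ q) there: 2:F, 6:F. ✗
8: successors {4}; ◇¬(q ∨ ¬p ∨ q) there: 4:F. ✗
— 1 world.

6 and 1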